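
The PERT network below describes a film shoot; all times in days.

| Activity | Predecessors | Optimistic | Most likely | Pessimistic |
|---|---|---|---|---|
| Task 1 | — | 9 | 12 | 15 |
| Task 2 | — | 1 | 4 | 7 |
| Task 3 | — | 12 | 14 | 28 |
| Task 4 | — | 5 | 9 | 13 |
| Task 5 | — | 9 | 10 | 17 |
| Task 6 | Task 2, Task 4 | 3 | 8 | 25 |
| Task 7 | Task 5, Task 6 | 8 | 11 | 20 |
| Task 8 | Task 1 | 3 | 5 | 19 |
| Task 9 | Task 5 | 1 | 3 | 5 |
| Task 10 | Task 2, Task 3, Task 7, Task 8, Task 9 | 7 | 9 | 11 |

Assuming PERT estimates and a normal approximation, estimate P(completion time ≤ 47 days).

te_Task 1 = (9 + 4·12 + 15)/6 = 72/6 = 12; σ²_Task 1 = ((15−9)/6)² = 1.000
te_Task 2 = (1 + 4·4 + 7)/6 = 24/6 = 4; σ²_Task 2 = ((7−1)/6)² = 1.000
te_Task 3 = (12 + 4·14 + 28)/6 = 96/6 = 16; σ²_Task 3 = ((28−12)/6)² = 7.111
te_Task 4 = (5 + 4·9 + 13)/6 = 54/6 = 9; σ²_Task 4 = ((13−5)/6)² = 1.778
te_Task 5 = (9 + 4·10 + 17)/6 = 66/6 = 11; σ²_Task 5 = ((17−9)/6)² = 1.778
te_Task 6 = (3 + 4·8 + 25)/6 = 60/6 = 10; σ²_Task 6 = ((25−3)/6)² = 13.444
te_Task 7 = (8 + 4·11 + 20)/6 = 72/6 = 12; σ²_Task 7 = ((20−8)/6)² = 4.000
te_Task 8 = (3 + 4·5 + 19)/6 = 42/6 = 7; σ²_Task 8 = ((19−3)/6)² = 7.111
te_Task 9 = (1 + 4·3 + 5)/6 = 18/6 = 3; σ²_Task 9 = ((5−1)/6)² = 0.444
te_Task 10 = (7 + 4·9 + 11)/6 = 54/6 = 9; σ²_Task 10 = ((11−7)/6)² = 0.444

Forward pass:
ES_Task 1 = 0; EF_Task 1 = 12
ES_Task 2 = 0; EF_Task 2 = 4
ES_Task 3 = 0; EF_Task 3 = 16
ES_Task 4 = 0; EF_Task 4 = 9
ES_Task 5 = 0; EF_Task 5 = 11
ES_Task 6 = max(EF_Task 2=4, EF_Task 4=9) = 9; EF_Task 6 = 9+10 = 19
ES_Task 7 = max(EF_Task 5=11, EF_Task 6=19) = 19; EF_Task 7 = 19+12 = 31
ES_Task 8 = 12; EF_Task 8 = 12+7 = 19
ES_Task 9 = 11; EF_Task 9 = 11+3 = 14
ES_Task 10 = max(EF_Task 2=4, EF_Task 3=16, EF_Task 7=31, EF_Task 8=19, EF_Task 9=14) = 31; EF_Task 10 = 31+9 = 40
Expected project duration μ = 40 days. Critical path: Task 4 → Task 6 → Task 7 → Task 10.

Variance along critical path = 1.778 + 13.444 + 4.000 + 0.444 = 19.667; σ = √19.667 = 4.435 days.
Z = (47 − 40) / 4.435 = 1.578
P(T ≤ 47) = Φ(1.578) ≈ 0.943

0.943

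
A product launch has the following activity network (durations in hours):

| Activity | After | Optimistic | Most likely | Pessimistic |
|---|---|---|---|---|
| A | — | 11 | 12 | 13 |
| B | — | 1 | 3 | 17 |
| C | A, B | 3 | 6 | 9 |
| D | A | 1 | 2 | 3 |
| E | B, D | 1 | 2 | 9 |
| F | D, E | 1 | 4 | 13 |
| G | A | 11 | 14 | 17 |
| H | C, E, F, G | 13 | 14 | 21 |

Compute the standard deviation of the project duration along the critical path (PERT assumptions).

1.70 hours

te_A = (11 + 4·12 + 13)/6 = 72/6 = 12; σ²_A = ((13−11)/6)² = 0.111
te_B = (1 + 4·3 + 17)/6 = 30/6 = 5; σ²_B = ((17−1)/6)² = 7.111
te_C = (3 + 4·6 + 9)/6 = 36/6 = 6; σ²_C = ((9−3)/6)² = 1.000
te_D = (1 + 4·2 + 3)/6 = 12/6 = 2; σ²_D = ((3−1)/6)² = 0.111
te_E = (1 + 4·2 + 9)/6 = 18/6 = 3; σ²_E = ((9−1)/6)² = 1.778
te_F = (1 + 4·4 + 13)/6 = 30/6 = 5; σ²_F = ((13−1)/6)² = 4.000
te_G = (11 + 4·14 + 17)/6 = 84/6 = 14; σ²_G = ((17−11)/6)² = 1.000
te_H = (13 + 4·14 + 21)/6 = 90/6 = 15; σ²_H = ((21−13)/6)² = 1.778

Forward pass:
ES_A = 0; EF_A = 12
ES_B = 0; EF_B = 5
ES_C = max(EF_A=12, EF_B=5) = 12; EF_C = 12+6 = 18
ES_D = 12; EF_D = 12+2 = 14
ES_E = max(EF_B=5, EF_D=14) = 14; EF_E = 14+3 = 17
ES_F = max(EF_D=14, EF_E=17) = 17; EF_F = 17+5 = 22
ES_G = 12; EF_G = 12+14 = 26
ES_H = max(EF_C=18, EF_E=17, EF_F=22, EF_G=26) = 26; EF_H = 26+15 = 41
Expected project duration μ = 41 hours. Critical path: A → G → H.

Variance along critical path = 0.111 + 1.000 + 1.778 = 2.889
σ = √2.889 = 1.700 hours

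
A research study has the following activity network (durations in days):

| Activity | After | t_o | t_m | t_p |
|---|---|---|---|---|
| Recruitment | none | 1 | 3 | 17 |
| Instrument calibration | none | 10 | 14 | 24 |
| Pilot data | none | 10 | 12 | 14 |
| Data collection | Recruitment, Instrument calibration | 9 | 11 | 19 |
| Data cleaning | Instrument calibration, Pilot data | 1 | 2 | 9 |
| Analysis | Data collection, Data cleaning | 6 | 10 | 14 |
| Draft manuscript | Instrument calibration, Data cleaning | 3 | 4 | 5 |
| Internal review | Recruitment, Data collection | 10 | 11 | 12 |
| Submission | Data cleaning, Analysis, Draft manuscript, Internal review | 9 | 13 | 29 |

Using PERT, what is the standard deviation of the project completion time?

te_Recruitment = (1 + 4·3 + 17)/6 = 30/6 = 5; σ²_Recruitment = ((17−1)/6)² = 7.111
te_Instrument calibration = (10 + 4·14 + 24)/6 = 90/6 = 15; σ²_Instrument calibration = ((24−10)/6)² = 5.444
te_Pilot data = (10 + 4·12 + 14)/6 = 72/6 = 12; σ²_Pilot data = ((14−10)/6)² = 0.444
te_Data collection = (9 + 4·11 + 19)/6 = 72/6 = 12; σ²_Data collection = ((19−9)/6)² = 2.778
te_Data cleaning = (1 + 4·2 + 9)/6 = 18/6 = 3; σ²_Data cleaning = ((9−1)/6)² = 1.778
te_Analysis = (6 + 4·10 + 14)/6 = 60/6 = 10; σ²_Analysis = ((14−6)/6)² = 1.778
te_Draft manuscript = (3 + 4·4 + 5)/6 = 24/6 = 4; σ²_Draft manuscript = ((5−3)/6)² = 0.111
te_Internal review = (10 + 4·11 + 12)/6 = 66/6 = 11; σ²_Internal review = ((12−10)/6)² = 0.111
te_Submission = (9 + 4·13 + 29)/6 = 90/6 = 15; σ²_Submission = ((29−9)/6)² = 11.111

Forward pass:
ES_Recruitment = 0; EF_Recruitment = 5
ES_Instrument calibration = 0; EF_Instrument calibration = 15
ES_Pilot data = 0; EF_Pilot data = 12
ES_Data collection = max(EF_Recruitment=5, EF_Instrument calibration=15) = 15; EF_Data collection = 15+12 = 27
ES_Data cleaning = max(EF_Instrument calibration=15, EF_Pilot data=12) = 15; EF_Data cleaning = 15+3 = 18
ES_Analysis = max(EF_Data collection=27, EF_Data cleaning=18) = 27; EF_Analysis = 27+10 = 37
ES_Draft manuscript = max(EF_Instrument calibration=15, EF_Data cleaning=18) = 18; EF_Draft manuscript = 18+4 = 22
ES_Internal review = max(EF_Recruitment=5, EF_Data collection=27) = 27; EF_Internal review = 27+11 = 38
ES_Submission = max(EF_Data cleaning=18, EF_Analysis=37, EF_Draft manuscript=22, EF_Internal review=38) = 38; EF_Submission = 38+15 = 53
Expected project duration μ = 53 days. Critical path: Instrument calibration → Data collection → Internal review → Submission.

Variance along critical path = 5.444 + 2.778 + 0.111 + 11.111 = 19.444
σ = √19.444 = 4.410 days

4.41 days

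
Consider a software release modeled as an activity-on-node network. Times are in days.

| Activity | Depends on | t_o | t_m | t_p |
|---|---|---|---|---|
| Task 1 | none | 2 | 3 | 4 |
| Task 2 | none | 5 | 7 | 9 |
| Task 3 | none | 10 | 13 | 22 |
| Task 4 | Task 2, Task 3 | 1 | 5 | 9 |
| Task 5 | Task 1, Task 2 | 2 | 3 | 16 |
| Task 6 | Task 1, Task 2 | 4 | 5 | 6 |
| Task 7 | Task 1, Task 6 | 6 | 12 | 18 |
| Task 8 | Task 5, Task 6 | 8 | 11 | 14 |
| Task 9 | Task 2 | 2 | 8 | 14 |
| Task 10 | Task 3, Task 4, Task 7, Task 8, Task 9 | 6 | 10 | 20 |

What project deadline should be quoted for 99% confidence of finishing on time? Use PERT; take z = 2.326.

te_Task 1 = (2 + 4·3 + 4)/6 = 18/6 = 3; σ²_Task 1 = ((4−2)/6)² = 0.111
te_Task 2 = (5 + 4·7 + 9)/6 = 42/6 = 7; σ²_Task 2 = ((9−5)/6)² = 0.444
te_Task 3 = (10 + 4·13 + 22)/6 = 84/6 = 14; σ²_Task 3 = ((22−10)/6)² = 4.000
te_Task 4 = (1 + 4·5 + 9)/6 = 30/6 = 5; σ²_Task 4 = ((9−1)/6)² = 1.778
te_Task 5 = (2 + 4·3 + 16)/6 = 30/6 = 5; σ²_Task 5 = ((16−2)/6)² = 5.444
te_Task 6 = (4 + 4·5 + 6)/6 = 30/6 = 5; σ²_Task 6 = ((6−4)/6)² = 0.111
te_Task 7 = (6 + 4·12 + 18)/6 = 72/6 = 12; σ²_Task 7 = ((18−6)/6)² = 4.000
te_Task 8 = (8 + 4·11 + 14)/6 = 66/6 = 11; σ²_Task 8 = ((14−8)/6)² = 1.000
te_Task 9 = (2 + 4·8 + 14)/6 = 48/6 = 8; σ²_Task 9 = ((14−2)/6)² = 4.000
te_Task 10 = (6 + 4·10 + 20)/6 = 66/6 = 11; σ²_Task 10 = ((20−6)/6)² = 5.444

Forward pass:
ES_Task 1 = 0; EF_Task 1 = 3
ES_Task 2 = 0; EF_Task 2 = 7
ES_Task 3 = 0; EF_Task 3 = 14
ES_Task 4 = max(EF_Task 2=7, EF_Task 3=14) = 14; EF_Task 4 = 14+5 = 19
ES_Task 5 = max(EF_Task 1=3, EF_Task 2=7) = 7; EF_Task 5 = 7+5 = 12
ES_Task 6 = max(EF_Task 1=3, EF_Task 2=7) = 7; EF_Task 6 = 7+5 = 12
ES_Task 7 = max(EF_Task 1=3, EF_Task 6=12) = 12; EF_Task 7 = 12+12 = 24
ES_Task 8 = max(EF_Task 5=12, EF_Task 6=12) = 12; EF_Task 8 = 12+11 = 23
ES_Task 9 = 7; EF_Task 9 = 7+8 = 15
ES_Task 10 = max(EF_Task 3=14, EF_Task 4=19, EF_Task 7=24, EF_Task 8=23, EF_Task 9=15) = 24; EF_Task 10 = 24+11 = 35
Expected project duration μ = 35 days. Critical path: Task 2 → Task 6 → Task 7 → Task 10.

Variance along critical path = 0.444 + 0.111 + 4.000 + 5.444 = 10.000; σ = 3.162 days.
D = μ + z·σ = 35 + 2.326·3.162 = 42.4 days

42.4 days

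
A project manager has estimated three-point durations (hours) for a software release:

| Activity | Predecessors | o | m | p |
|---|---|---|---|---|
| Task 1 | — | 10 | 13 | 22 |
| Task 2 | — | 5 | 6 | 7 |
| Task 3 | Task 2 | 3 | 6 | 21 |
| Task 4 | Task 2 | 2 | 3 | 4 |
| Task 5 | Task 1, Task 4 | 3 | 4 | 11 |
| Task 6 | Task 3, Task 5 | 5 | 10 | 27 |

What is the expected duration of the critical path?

31 hours

te_Task 1 = (10 + 4·13 + 22)/6 = 84/6 = 14
te_Task 2 = (5 + 4·6 + 7)/6 = 36/6 = 6
te_Task 3 = (3 + 4·6 + 21)/6 = 48/6 = 8
te_Task 4 = (2 + 4·3 + 4)/6 = 18/6 = 3
te_Task 5 = (3 + 4·4 + 11)/6 = 30/6 = 5
te_Task 6 = (5 + 4·10 + 27)/6 = 72/6 = 12

Forward pass:
ES_Task 1 = 0; EF_Task 1 = 14
ES_Task 2 = 0; EF_Task 2 = 6
ES_Task 3 = 6; EF_Task 3 = 6+8 = 14
ES_Task 4 = 6; EF_Task 4 = 6+3 = 9
ES_Task 5 = max(EF_Task 1=14, EF_Task 4=9) = 14; EF_Task 5 = 14+5 = 19
ES_Task 6 = max(EF_Task 3=14, EF_Task 5=19) = 19; EF_Task 6 = 19+12 = 31
Expected project duration μ = 31 hours. Critical path: Task 1 → Task 5 → Task 6.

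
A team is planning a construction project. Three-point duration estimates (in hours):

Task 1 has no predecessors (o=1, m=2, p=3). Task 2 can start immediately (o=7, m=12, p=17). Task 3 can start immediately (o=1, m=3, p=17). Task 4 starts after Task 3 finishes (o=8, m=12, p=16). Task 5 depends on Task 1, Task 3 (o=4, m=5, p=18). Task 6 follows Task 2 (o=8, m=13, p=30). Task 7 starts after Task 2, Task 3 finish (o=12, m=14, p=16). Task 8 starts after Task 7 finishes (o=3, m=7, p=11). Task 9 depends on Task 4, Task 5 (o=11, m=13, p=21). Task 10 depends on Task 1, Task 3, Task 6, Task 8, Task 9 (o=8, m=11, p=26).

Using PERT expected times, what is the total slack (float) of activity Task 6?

6 hours

te_Task 1 = (1 + 4·2 + 3)/6 = 12/6 = 2
te_Task 2 = (7 + 4·12 + 17)/6 = 72/6 = 12
te_Task 3 = (1 + 4·3 + 17)/6 = 30/6 = 5
te_Task 4 = (8 + 4·12 + 16)/6 = 72/6 = 12
te_Task 5 = (4 + 4·5 + 18)/6 = 42/6 = 7
te_Task 6 = (8 + 4·13 + 30)/6 = 90/6 = 15
te_Task 7 = (12 + 4·14 + 16)/6 = 84/6 = 14
te_Task 8 = (3 + 4·7 + 11)/6 = 42/6 = 7
te_Task 9 = (11 + 4·13 + 21)/6 = 84/6 = 14
te_Task 10 = (8 + 4·11 + 26)/6 = 78/6 = 13

Forward pass:
ES_Task 1 = 0; EF_Task 1 = 2
ES_Task 2 = 0; EF_Task 2 = 12
ES_Task 3 = 0; EF_Task 3 = 5
ES_Task 4 = 5; EF_Task 4 = 5+12 = 17
ES_Task 5 = max(EF_Task 1=2, EF_Task 3=5) = 5; EF_Task 5 = 5+7 = 12
ES_Task 6 = 12; EF_Task 6 = 12+15 = 27
ES_Task 7 = max(EF_Task 2=12, EF_Task 3=5) = 12; EF_Task 7 = 12+14 = 26
ES_Task 8 = 26; EF_Task 8 = 26+7 = 33
ES_Task 9 = max(EF_Task 4=17, EF_Task 5=12) = 17; EF_Task 9 = 17+14 = 31
ES_Task 10 = max(EF_Task 1=2, EF_Task 3=5, EF_Task 6=27, EF_Task 8=33, EF_Task 9=31) = 33; EF_Task 10 = 33+13 = 46
Expected project duration μ = 46 hours. Critical path: Task 2 → Task 7 → Task 8 → Task 10.

Backward pass:
LF_Task 10 = 46; LS_Task 10 = 46−13 = 33
LF_Task 9 = LS_Task 10 = 33; LS_Task 9 = 33−14 = 19
LF_Task 8 = LS_Task 10 = 33; LS_Task 8 = 33−7 = 26
LF_Task 7 = LS_Task 8 = 26; LS_Task 7 = 26−14 = 12
LF_Task 6 = LS_Task 10 = 33; LS_Task 6 = 33−15 = 18
LF_Task 5 = LS_Task 9 = 19; LS_Task 5 = 19−7 = 12
LF_Task 4 = LS_Task 9 = 19; LS_Task 4 = 19−12 = 7
LF_Task 3 = min(LS_Task 4=7, LS_Task 5=12, LS_Task 7=12, LS_Task 10=33) = 7; LS_Task 3 = 7−5 = 2
LF_Task 2 = min(LS_Task 6=18, LS_Task 7=12) = 12; LS_Task 2 = 12−12 = 0
LF_Task 1 = min(LS_Task 5=12, LS_Task 10=33) = 12; LS_Task 1 = 12−2 = 10
Slack_Task 6 = LS_Task 6 − ES_Task 6 = 18 − 12 = 6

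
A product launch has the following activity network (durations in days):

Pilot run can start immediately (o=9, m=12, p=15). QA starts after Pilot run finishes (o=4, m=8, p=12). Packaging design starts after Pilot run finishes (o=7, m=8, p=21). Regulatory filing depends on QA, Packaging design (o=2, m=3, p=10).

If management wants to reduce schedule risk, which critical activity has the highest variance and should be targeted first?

Packaging design

te_Pilot run = (9 + 4·12 + 15)/6 = 72/6 = 12; σ²_Pilot run = ((15−9)/6)² = 1.000
te_QA = (4 + 4·8 + 12)/6 = 48/6 = 8; σ²_QA = ((12−4)/6)² = 1.778
te_Packaging design = (7 + 4·8 + 21)/6 = 60/6 = 10; σ²_Packaging design = ((21−7)/6)² = 5.444
te_Regulatory filing = (2 + 4·3 + 10)/6 = 24/6 = 4; σ²_Regulatory filing = ((10−2)/6)² = 1.778

Forward pass:
ES_Pilot run = 0; EF_Pilot run = 12
ES_QA = 12; EF_QA = 12+8 = 20
ES_Packaging design = 12; EF_Packaging design = 12+10 = 22
ES_Regulatory filing = max(EF_QA=20, EF_Packaging design=22) = 22; EF_Regulatory filing = 22+4 = 26
Expected project duration μ = 26 days. Critical path: Pilot run → Packaging design → Regulatory filing.

Variances on critical path: σ²_Pilot run=1.000, σ²_Packaging design=5.444, σ²_Regulatory filing=1.778.
Largest is σ²_Packaging design = 5.444.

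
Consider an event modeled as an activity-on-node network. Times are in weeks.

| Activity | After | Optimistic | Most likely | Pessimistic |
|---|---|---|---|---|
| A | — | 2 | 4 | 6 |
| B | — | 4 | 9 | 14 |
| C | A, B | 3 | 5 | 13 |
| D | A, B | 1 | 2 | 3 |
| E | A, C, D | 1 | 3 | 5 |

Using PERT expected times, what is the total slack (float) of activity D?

4 weeks

te_A = (2 + 4·4 + 6)/6 = 24/6 = 4
te_B = (4 + 4·9 + 14)/6 = 54/6 = 9
te_C = (3 + 4·5 + 13)/6 = 36/6 = 6
te_D = (1 + 4·2 + 3)/6 = 12/6 = 2
te_E = (1 + 4·3 + 5)/6 = 18/6 = 3

Forward pass:
ES_A = 0; EF_A = 4
ES_B = 0; EF_B = 9
ES_C = max(EF_A=4, EF_B=9) = 9; EF_C = 9+6 = 15
ES_D = max(EF_A=4, EF_B=9) = 9; EF_D = 9+2 = 11
ES_E = max(EF_A=4, EF_C=15, EF_D=11) = 15; EF_E = 15+3 = 18
Expected project duration μ = 18 weeks. Critical path: B → C → E.

Backward pass:
LF_E = 18; LS_E = 18−3 = 15
LF_D = LS_E = 15; LS_D = 15−2 = 13
LF_C = LS_E = 15; LS_C = 15−6 = 9
LF_B = min(LS_C=9, LS_D=13) = 9; LS_B = 9−9 = 0
LF_A = min(LS_C=9, LS_D=13, LS_E=15) = 9; LS_A = 9−4 = 5
Slack_D = LS_D − ES_D = 13 − 9 = 4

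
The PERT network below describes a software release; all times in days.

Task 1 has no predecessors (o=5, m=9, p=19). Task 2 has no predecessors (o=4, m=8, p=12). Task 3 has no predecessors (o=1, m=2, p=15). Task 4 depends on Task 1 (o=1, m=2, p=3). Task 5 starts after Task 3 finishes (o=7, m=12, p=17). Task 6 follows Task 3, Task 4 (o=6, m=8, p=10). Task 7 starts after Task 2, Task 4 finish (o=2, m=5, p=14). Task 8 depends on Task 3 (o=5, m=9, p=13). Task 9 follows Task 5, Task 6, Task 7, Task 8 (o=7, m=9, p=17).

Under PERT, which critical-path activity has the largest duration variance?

Task 1

te_Task 1 = (5 + 4·9 + 19)/6 = 60/6 = 10; σ²_Task 1 = ((19−5)/6)² = 5.444
te_Task 2 = (4 + 4·8 + 12)/6 = 48/6 = 8; σ²_Task 2 = ((12−4)/6)² = 1.778
te_Task 3 = (1 + 4·2 + 15)/6 = 24/6 = 4; σ²_Task 3 = ((15−1)/6)² = 5.444
te_Task 4 = (1 + 4·2 + 3)/6 = 12/6 = 2; σ²_Task 4 = ((3−1)/6)² = 0.111
te_Task 5 = (7 + 4·12 + 17)/6 = 72/6 = 12; σ²_Task 5 = ((17−7)/6)² = 2.778
te_Task 6 = (6 + 4·8 + 10)/6 = 48/6 = 8; σ²_Task 6 = ((10−6)/6)² = 0.444
te_Task 7 = (2 + 4·5 + 14)/6 = 36/6 = 6; σ²_Task 7 = ((14−2)/6)² = 4.000
te_Task 8 = (5 + 4·9 + 13)/6 = 54/6 = 9; σ²_Task 8 = ((13−5)/6)² = 1.778
te_Task 9 = (7 + 4·9 + 17)/6 = 60/6 = 10; σ²_Task 9 = ((17−7)/6)² = 2.778

Forward pass:
ES_Task 1 = 0; EF_Task 1 = 10
ES_Task 2 = 0; EF_Task 2 = 8
ES_Task 3 = 0; EF_Task 3 = 4
ES_Task 4 = 10; EF_Task 4 = 10+2 = 12
ES_Task 5 = 4; EF_Task 5 = 4+12 = 16
ES_Task 6 = max(EF_Task 3=4, EF_Task 4=12) = 12; EF_Task 6 = 12+8 = 20
ES_Task 7 = max(EF_Task 2=8, EF_Task 4=12) = 12; EF_Task 7 = 12+6 = 18
ES_Task 8 = 4; EF_Task 8 = 4+9 = 13
ES_Task 9 = max(EF_Task 5=16, EF_Task 6=20, EF_Task 7=18, EF_Task 8=13) = 20; EF_Task 9 = 20+10 = 30
Expected project duration μ = 30 days. Critical path: Task 1 → Task 4 → Task 6 → Task 9.

Variances on critical path: σ²_Task 1=5.444, σ²_Task 4=0.111, σ²_Task 6=0.444, σ²_Task 9=2.778.
Largest is σ²_Task 1 = 5.444.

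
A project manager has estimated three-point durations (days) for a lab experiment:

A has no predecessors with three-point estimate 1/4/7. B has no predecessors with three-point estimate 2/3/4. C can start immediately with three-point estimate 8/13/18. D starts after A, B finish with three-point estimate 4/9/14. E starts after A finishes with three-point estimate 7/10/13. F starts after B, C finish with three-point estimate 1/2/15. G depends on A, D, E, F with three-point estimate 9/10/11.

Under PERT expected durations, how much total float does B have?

5 days

te_A = (1 + 4·4 + 7)/6 = 24/6 = 4
te_B = (2 + 4·3 + 4)/6 = 18/6 = 3
te_C = (8 + 4·13 + 18)/6 = 78/6 = 13
te_D = (4 + 4·9 + 14)/6 = 54/6 = 9
te_E = (7 + 4·10 + 13)/6 = 60/6 = 10
te_F = (1 + 4·2 + 15)/6 = 24/6 = 4
te_G = (9 + 4·10 + 11)/6 = 60/6 = 10

Forward pass:
ES_A = 0; EF_A = 4
ES_B = 0; EF_B = 3
ES_C = 0; EF_C = 13
ES_D = max(EF_A=4, EF_B=3) = 4; EF_D = 4+9 = 13
ES_E = 4; EF_E = 4+10 = 14
ES_F = max(EF_B=3, EF_C=13) = 13; EF_F = 13+4 = 17
ES_G = max(EF_A=4, EF_D=13, EF_E=14, EF_F=17) = 17; EF_G = 17+10 = 27
Expected project duration μ = 27 days. Critical path: C → F → G.

Backward pass:
LF_G = 27; LS_G = 27−10 = 17
LF_F = LS_G = 17; LS_F = 17−4 = 13
LF_E = LS_G = 17; LS_E = 17−10 = 7
LF_D = LS_G = 17; LS_D = 17−9 = 8
LF_C = LS_F = 13; LS_C = 13−13 = 0
LF_B = min(LS_D=8, LS_F=13) = 8; LS_B = 8−3 = 5
LF_A = min(LS_D=8, LS_E=7, LS_G=17) = 7; LS_A = 7−4 = 3
Slack_B = LS_B − ES_B = 5 − 0 = 5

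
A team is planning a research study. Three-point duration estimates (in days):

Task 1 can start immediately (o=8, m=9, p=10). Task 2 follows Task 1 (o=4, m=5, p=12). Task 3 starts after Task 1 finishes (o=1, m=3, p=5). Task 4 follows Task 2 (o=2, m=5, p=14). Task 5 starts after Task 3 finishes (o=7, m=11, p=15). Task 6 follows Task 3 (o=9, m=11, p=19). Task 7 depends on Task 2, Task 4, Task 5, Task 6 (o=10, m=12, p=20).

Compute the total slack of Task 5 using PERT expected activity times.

1 days

te_Task 1 = (8 + 4·9 + 10)/6 = 54/6 = 9
te_Task 2 = (4 + 4·5 + 12)/6 = 36/6 = 6
te_Task 3 = (1 + 4·3 + 5)/6 = 18/6 = 3
te_Task 4 = (2 + 4·5 + 14)/6 = 36/6 = 6
te_Task 5 = (7 + 4·11 + 15)/6 = 66/6 = 11
te_Task 6 = (9 + 4·11 + 19)/6 = 72/6 = 12
te_Task 7 = (10 + 4·12 + 20)/6 = 78/6 = 13

Forward pass:
ES_Task 1 = 0; EF_Task 1 = 9
ES_Task 2 = 9; EF_Task 2 = 9+6 = 15
ES_Task 3 = 9; EF_Task 3 = 9+3 = 12
ES_Task 4 = 15; EF_Task 4 = 15+6 = 21
ES_Task 5 = 12; EF_Task 5 = 12+11 = 23
ES_Task 6 = 12; EF_Task 6 = 12+12 = 24
ES_Task 7 = max(EF_Task 2=15, EF_Task 4=21, EF_Task 5=23, EF_Task 6=24) = 24; EF_Task 7 = 24+13 = 37
Expected project duration μ = 37 days. Critical path: Task 1 → Task 3 → Task 6 → Task 7.

Backward pass:
LF_Task 7 = 37; LS_Task 7 = 37−13 = 24
LF_Task 6 = LS_Task 7 = 24; LS_Task 6 = 24−12 = 12
LF_Task 5 = LS_Task 7 = 24; LS_Task 5 = 24−11 = 13
LF_Task 4 = LS_Task 7 = 24; LS_Task 4 = 24−6 = 18
LF_Task 3 = min(LS_Task 5=13, LS_Task 6=12) = 12; LS_Task 3 = 12−3 = 9
LF_Task 2 = min(LS_Task 4=18, LS_Task 7=24) = 18; LS_Task 2 = 18−6 = 12
LF_Task 1 = min(LS_Task 2=12, LS_Task 3=9) = 9; LS_Task 1 = 9−9 = 0
Slack_Task 5 = LS_Task 5 − ES_Task 5 = 13 − 12 = 1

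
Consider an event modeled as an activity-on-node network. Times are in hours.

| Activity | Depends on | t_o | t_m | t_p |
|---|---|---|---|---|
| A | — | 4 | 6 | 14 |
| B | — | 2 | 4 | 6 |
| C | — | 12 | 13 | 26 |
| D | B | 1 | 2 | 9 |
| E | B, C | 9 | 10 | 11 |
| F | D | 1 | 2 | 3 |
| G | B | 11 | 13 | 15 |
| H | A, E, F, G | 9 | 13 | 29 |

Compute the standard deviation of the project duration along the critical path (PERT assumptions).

4.08 hours

te_A = (4 + 4·6 + 14)/6 = 42/6 = 7; σ²_A = ((14−4)/6)² = 2.778
te_B = (2 + 4·4 + 6)/6 = 24/6 = 4; σ²_B = ((6−2)/6)² = 0.444
te_C = (12 + 4·13 + 26)/6 = 90/6 = 15; σ²_C = ((26−12)/6)² = 5.444
te_D = (1 + 4·2 + 9)/6 = 18/6 = 3; σ²_D = ((9−1)/6)² = 1.778
te_E = (9 + 4·10 + 11)/6 = 60/6 = 10; σ²_E = ((11−9)/6)² = 0.111
te_F = (1 + 4·2 + 3)/6 = 12/6 = 2; σ²_F = ((3−1)/6)² = 0.111
te_G = (11 + 4·13 + 15)/6 = 78/6 = 13; σ²_G = ((15−11)/6)² = 0.444
te_H = (9 + 4·13 + 29)/6 = 90/6 = 15; σ²_H = ((29−9)/6)² = 11.111

Forward pass:
ES_A = 0; EF_A = 7
ES_B = 0; EF_B = 4
ES_C = 0; EF_C = 15
ES_D = 4; EF_D = 4+3 = 7
ES_E = max(EF_B=4, EF_C=15) = 15; EF_E = 15+10 = 25
ES_F = 7; EF_F = 7+2 = 9
ES_G = 4; EF_G = 4+13 = 17
ES_H = max(EF_A=7, EF_E=25, EF_F=9, EF_G=17) = 25; EF_H = 25+15 = 40
Expected project duration μ = 40 hours. Critical path: C → E → H.

Variance along critical path = 5.444 + 0.111 + 11.111 = 16.667
σ = √16.667 = 4.082 hours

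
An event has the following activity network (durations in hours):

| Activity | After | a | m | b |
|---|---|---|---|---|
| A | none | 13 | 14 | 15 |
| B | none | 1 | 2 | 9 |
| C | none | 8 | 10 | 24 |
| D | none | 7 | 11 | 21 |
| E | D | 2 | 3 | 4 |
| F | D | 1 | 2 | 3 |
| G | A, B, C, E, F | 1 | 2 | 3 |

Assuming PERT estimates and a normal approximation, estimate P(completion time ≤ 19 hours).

te_A = (13 + 4·14 + 15)/6 = 84/6 = 14; σ²_A = ((15−13)/6)² = 0.111
te_B = (1 + 4·2 + 9)/6 = 18/6 = 3; σ²_B = ((9−1)/6)² = 1.778
te_C = (8 + 4·10 + 24)/6 = 72/6 = 12; σ²_C = ((24−8)/6)² = 7.111
te_D = (7 + 4·11 + 21)/6 = 72/6 = 12; σ²_D = ((21−7)/6)² = 5.444
te_E = (2 + 4·3 + 4)/6 = 18/6 = 3; σ²_E = ((4−2)/6)² = 0.111
te_F = (1 + 4·2 + 3)/6 = 12/6 = 2; σ²_F = ((3−1)/6)² = 0.111
te_G = (1 + 4·2 + 3)/6 = 12/6 = 2; σ²_G = ((3−1)/6)² = 0.111

Forward pass:
ES_A = 0; EF_A = 14
ES_B = 0; EF_B = 3
ES_C = 0; EF_C = 12
ES_D = 0; EF_D = 12
ES_E = 12; EF_E = 12+3 = 15
ES_F = 12; EF_F = 12+2 = 14
ES_G = max(EF_A=14, EF_B=3, EF_C=12, EF_E=15, EF_F=14) = 15; EF_G = 15+2 = 17
Expected project duration μ = 17 hours. Critical path: D → E → G.

Variance along critical path = 5.444 + 0.111 + 0.111 = 5.667; σ = √5.667 = 2.380 hours.
Z = (19 − 17) / 2.380 = 0.840
P(T ≤ 19) = Φ(0.840) ≈ 0.800

0.800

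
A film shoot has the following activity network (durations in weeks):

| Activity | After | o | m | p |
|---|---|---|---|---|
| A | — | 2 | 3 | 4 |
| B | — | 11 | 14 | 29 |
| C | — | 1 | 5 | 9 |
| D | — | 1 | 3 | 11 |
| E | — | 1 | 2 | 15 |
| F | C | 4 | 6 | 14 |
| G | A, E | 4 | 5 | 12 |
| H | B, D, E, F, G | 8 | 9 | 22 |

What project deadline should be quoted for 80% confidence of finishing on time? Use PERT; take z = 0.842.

30.2 weeks

te_A = (2 + 4·3 + 4)/6 = 18/6 = 3; σ²_A = ((4−2)/6)² = 0.111
te_B = (11 + 4·14 + 29)/6 = 96/6 = 16; σ²_B = ((29−11)/6)² = 9.000
te_C = (1 + 4·5 + 9)/6 = 30/6 = 5; σ²_C = ((9−1)/6)² = 1.778
te_D = (1 + 4·3 + 11)/6 = 24/6 = 4; σ²_D = ((11−1)/6)² = 2.778
te_E = (1 + 4·2 + 15)/6 = 24/6 = 4; σ²_E = ((15−1)/6)² = 5.444
te_F = (4 + 4·6 + 14)/6 = 42/6 = 7; σ²_F = ((14−4)/6)² = 2.778
te_G = (4 + 4·5 + 12)/6 = 36/6 = 6; σ²_G = ((12−4)/6)² = 1.778
te_H = (8 + 4·9 + 22)/6 = 66/6 = 11; σ²_H = ((22−8)/6)² = 5.444

Forward pass:
ES_A = 0; EF_A = 3
ES_B = 0; EF_B = 16
ES_C = 0; EF_C = 5
ES_D = 0; EF_D = 4
ES_E = 0; EF_E = 4
ES_F = 5; EF_F = 5+7 = 12
ES_G = max(EF_A=3, EF_E=4) = 4; EF_G = 4+6 = 10
ES_H = max(EF_B=16, EF_D=4, EF_E=4, EF_F=12, EF_G=10) = 16; EF_H = 16+11 = 27
Expected project duration μ = 27 weeks. Critical path: B → H.

Variance along critical path = 9.000 + 5.444 = 14.444; σ = 3.801 weeks.
D = μ + z·σ = 27 + 0.842·3.801 = 30.2 weeks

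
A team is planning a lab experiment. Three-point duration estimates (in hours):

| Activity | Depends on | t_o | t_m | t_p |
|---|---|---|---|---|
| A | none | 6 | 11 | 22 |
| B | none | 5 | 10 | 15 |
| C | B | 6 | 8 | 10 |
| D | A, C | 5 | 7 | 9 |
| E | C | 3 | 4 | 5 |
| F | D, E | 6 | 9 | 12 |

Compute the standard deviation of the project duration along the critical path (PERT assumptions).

te_A = (6 + 4·11 + 22)/6 = 72/6 = 12; σ²_A = ((22−6)/6)² = 7.111
te_B = (5 + 4·10 + 15)/6 = 60/6 = 10; σ²_B = ((15−5)/6)² = 2.778
te_C = (6 + 4·8 + 10)/6 = 48/6 = 8; σ²_C = ((10−6)/6)² = 0.444
te_D = (5 + 4·7 + 9)/6 = 42/6 = 7; σ²_D = ((9−5)/6)² = 0.444
te_E = (3 + 4·4 + 5)/6 = 24/6 = 4; σ²_E = ((5−3)/6)² = 0.111
te_F = (6 + 4·9 + 12)/6 = 54/6 = 9; σ²_F = ((12−6)/6)² = 1.000

Forward pass:
ES_A = 0; EF_A = 12
ES_B = 0; EF_B = 10
ES_C = 10; EF_C = 10+8 = 18
ES_D = max(EF_A=12, EF_C=18) = 18; EF_D = 18+7 = 25
ES_E = 18; EF_E = 18+4 = 22
ES_F = max(EF_D=25, EF_E=22) = 25; EF_F = 25+9 = 34
Expected project duration μ = 34 hours. Critical path: B → C → D → F.

Variance along critical path = 2.778 + 0.444 + 0.444 + 1.000 = 4.667
σ = √4.667 = 2.160 hours

2.16 hours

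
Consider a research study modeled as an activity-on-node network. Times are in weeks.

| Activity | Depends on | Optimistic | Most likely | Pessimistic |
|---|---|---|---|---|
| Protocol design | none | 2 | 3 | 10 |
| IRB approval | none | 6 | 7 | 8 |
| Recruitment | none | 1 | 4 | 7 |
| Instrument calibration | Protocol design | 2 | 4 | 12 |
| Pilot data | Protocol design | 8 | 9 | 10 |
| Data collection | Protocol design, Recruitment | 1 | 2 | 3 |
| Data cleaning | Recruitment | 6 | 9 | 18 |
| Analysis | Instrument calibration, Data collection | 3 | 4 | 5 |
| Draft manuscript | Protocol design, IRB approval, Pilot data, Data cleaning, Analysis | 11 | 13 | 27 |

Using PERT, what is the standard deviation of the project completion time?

te_Protocol design = (2 + 4·3 + 10)/6 = 24/6 = 4; σ²_Protocol design = ((10−2)/6)² = 1.778
te_IRB approval = (6 + 4·7 + 8)/6 = 42/6 = 7; σ²_IRB approval = ((8−6)/6)² = 0.111
te_Recruitment = (1 + 4·4 + 7)/6 = 24/6 = 4; σ²_Recruitment = ((7−1)/6)² = 1.000
te_Instrument calibration = (2 + 4·4 + 12)/6 = 30/6 = 5; σ²_Instrument calibration = ((12−2)/6)² = 2.778
te_Pilot data = (8 + 4·9 + 10)/6 = 54/6 = 9; σ²_Pilot data = ((10−8)/6)² = 0.111
te_Data collection = (1 + 4·2 + 3)/6 = 12/6 = 2; σ²_Data collection = ((3−1)/6)² = 0.111
te_Data cleaning = (6 + 4·9 + 18)/6 = 60/6 = 10; σ²_Data cleaning = ((18−6)/6)² = 4.000
te_Analysis = (3 + 4·4 + 5)/6 = 24/6 = 4; σ²_Analysis = ((5−3)/6)² = 0.111
te_Draft manuscript = (11 + 4·13 + 27)/6 = 90/6 = 15; σ²_Draft manuscript = ((27−11)/6)² = 7.111

Forward pass:
ES_Protocol design = 0; EF_Protocol design = 4
ES_IRB approval = 0; EF_IRB approval = 7
ES_Recruitment = 0; EF_Recruitment = 4
ES_Instrument calibration = 4; EF_Instrument calibration = 4+5 = 9
ES_Pilot data = 4; EF_Pilot data = 4+9 = 13
ES_Data collection = max(EF_Protocol design=4, EF_Recruitment=4) = 4; EF_Data collection = 4+2 = 6
ES_Data cleaning = 4; EF_Data cleaning = 4+10 = 14
ES_Analysis = max(EF_Instrument calibration=9, EF_Data collection=6) = 9; EF_Analysis = 9+4 = 13
ES_Draft manuscript = max(EF_Protocol design=4, EF_IRB approval=7, EF_Pilot data=13, EF_Data cleaning=14, EF_Analysis=13) = 14; EF_Draft manuscript = 14+15 = 29
Expected project duration μ = 29 weeks. Critical path: Recruitment → Data cleaning → Draft manuscript.

Variance along critical path = 1.000 + 4.000 + 7.111 = 12.111
σ = √12.111 = 3.480 weeks

3.48 weeks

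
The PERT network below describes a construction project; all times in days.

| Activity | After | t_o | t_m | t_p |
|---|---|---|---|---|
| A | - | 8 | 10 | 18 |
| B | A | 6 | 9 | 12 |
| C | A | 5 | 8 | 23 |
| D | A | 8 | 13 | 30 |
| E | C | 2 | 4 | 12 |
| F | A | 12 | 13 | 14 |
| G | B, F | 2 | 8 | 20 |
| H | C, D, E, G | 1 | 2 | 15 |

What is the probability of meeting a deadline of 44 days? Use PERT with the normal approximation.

0.954

te_A = (8 + 4·10 + 18)/6 = 66/6 = 11; σ²_A = ((18−8)/6)² = 2.778
te_B = (6 + 4·9 + 12)/6 = 54/6 = 9; σ²_B = ((12−6)/6)² = 1.000
te_C = (5 + 4·8 + 23)/6 = 60/6 = 10; σ²_C = ((23−5)/6)² = 9.000
te_D = (8 + 4·13 + 30)/6 = 90/6 = 15; σ²_D = ((30−8)/6)² = 13.444
te_E = (2 + 4·4 + 12)/6 = 30/6 = 5; σ²_E = ((12−2)/6)² = 2.778
te_F = (12 + 4·13 + 14)/6 = 78/6 = 13; σ²_F = ((14−12)/6)² = 0.111
te_G = (2 + 4·8 + 20)/6 = 54/6 = 9; σ²_G = ((20−2)/6)² = 9.000
te_H = (1 + 4·2 + 15)/6 = 24/6 = 4; σ²_H = ((15−1)/6)² = 5.444

Forward pass:
ES_A = 0; EF_A = 11
ES_B = 11; EF_B = 11+9 = 20
ES_C = 11; EF_C = 11+10 = 21
ES_D = 11; EF_D = 11+15 = 26
ES_E = 21; EF_E = 21+5 = 26
ES_F = 11; EF_F = 11+13 = 24
ES_G = max(EF_B=20, EF_F=24) = 24; EF_G = 24+9 = 33
ES_H = max(EF_C=21, EF_D=26, EF_E=26, EF_G=33) = 33; EF_H = 33+4 = 37
Expected project duration μ = 37 days. Critical path: A → F → G → H.

Variance along critical path = 2.778 + 0.111 + 9.000 + 5.444 = 17.333; σ = √17.333 = 4.163 days.
Z = (44 − 37) / 4.163 = 1.681
P(T ≤ 44) = Φ(1.681) ≈ 0.954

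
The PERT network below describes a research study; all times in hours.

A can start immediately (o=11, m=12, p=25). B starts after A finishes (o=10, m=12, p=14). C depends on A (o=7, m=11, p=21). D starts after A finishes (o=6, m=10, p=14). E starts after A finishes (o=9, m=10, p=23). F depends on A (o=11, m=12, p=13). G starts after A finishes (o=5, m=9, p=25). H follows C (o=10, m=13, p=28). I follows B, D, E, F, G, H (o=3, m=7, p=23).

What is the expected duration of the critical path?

50 hours

te_A = (11 + 4·12 + 25)/6 = 84/6 = 14
te_B = (10 + 4·12 + 14)/6 = 72/6 = 12
te_C = (7 + 4·11 + 21)/6 = 72/6 = 12
te_D = (6 + 4·10 + 14)/6 = 60/6 = 10
te_E = (9 + 4·10 + 23)/6 = 72/6 = 12
te_F = (11 + 4·12 + 13)/6 = 72/6 = 12
te_G = (5 + 4·9 + 25)/6 = 66/6 = 11
te_H = (10 + 4·13 + 28)/6 = 90/6 = 15
te_I = (3 + 4·7 + 23)/6 = 54/6 = 9

Forward pass:
ES_A = 0; EF_A = 14
ES_B = 14; EF_B = 14+12 = 26
ES_C = 14; EF_C = 14+12 = 26
ES_D = 14; EF_D = 14+10 = 24
ES_E = 14; EF_E = 14+12 = 26
ES_F = 14; EF_F = 14+12 = 26
ES_G = 14; EF_G = 14+11 = 25
ES_H = 26; EF_H = 26+15 = 41
ES_I = max(EF_B=26, EF_D=24, EF_E=26, EF_F=26, EF_G=25, EF_H=41) = 41; EF_I = 41+9 = 50
Expected project duration μ = 50 hours. Critical path: A → C → H → I.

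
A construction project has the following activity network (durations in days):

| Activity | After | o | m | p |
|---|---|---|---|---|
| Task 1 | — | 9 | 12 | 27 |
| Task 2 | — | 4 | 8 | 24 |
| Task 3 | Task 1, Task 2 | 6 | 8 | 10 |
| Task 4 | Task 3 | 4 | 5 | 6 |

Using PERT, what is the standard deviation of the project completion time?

te_Task 1 = (9 + 4·12 + 27)/6 = 84/6 = 14; σ²_Task 1 = ((27−9)/6)² = 9.000
te_Task 2 = (4 + 4·8 + 24)/6 = 60/6 = 10; σ²_Task 2 = ((24−4)/6)² = 11.111
te_Task 3 = (6 + 4·8 + 10)/6 = 48/6 = 8; σ²_Task 3 = ((10−6)/6)² = 0.444
te_Task 4 = (4 + 4·5 + 6)/6 = 30/6 = 5; σ²_Task 4 = ((6−4)/6)² = 0.111

Forward pass:
ES_Task 1 = 0; EF_Task 1 = 14
ES_Task 2 = 0; EF_Task 2 = 10
ES_Task 3 = max(EF_Task 1=14, EF_Task 2=10) = 14; EF_Task 3 = 14+8 = 22
ES_Task 4 = 22; EF_Task 4 = 22+5 = 27
Expected project duration μ = 27 days. Critical path: Task 1 → Task 3 → Task 4.

Variance along critical path = 9.000 + 0.444 + 0.111 = 9.556
σ = √9.556 = 3.091 days

3.09 days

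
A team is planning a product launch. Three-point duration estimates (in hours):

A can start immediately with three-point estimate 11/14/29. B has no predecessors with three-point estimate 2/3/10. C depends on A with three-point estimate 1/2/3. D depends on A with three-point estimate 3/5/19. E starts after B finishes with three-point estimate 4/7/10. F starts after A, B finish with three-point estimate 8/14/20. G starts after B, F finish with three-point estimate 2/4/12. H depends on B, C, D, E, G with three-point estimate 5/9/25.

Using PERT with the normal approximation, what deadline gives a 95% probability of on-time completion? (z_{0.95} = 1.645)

54.5 hours

te_A = (11 + 4·14 + 29)/6 = 96/6 = 16; σ²_A = ((29−11)/6)² = 9.000
te_B = (2 + 4·3 + 10)/6 = 24/6 = 4; σ²_B = ((10−2)/6)² = 1.778
te_C = (1 + 4·2 + 3)/6 = 12/6 = 2; σ²_C = ((3−1)/6)² = 0.111
te_D = (3 + 4·5 + 19)/6 = 42/6 = 7; σ²_D = ((19−3)/6)² = 7.111
te_E = (4 + 4·7 + 10)/6 = 42/6 = 7; σ²_E = ((10−4)/6)² = 1.000
te_F = (8 + 4·14 + 20)/6 = 84/6 = 14; σ²_F = ((20−8)/6)² = 4.000
te_G = (2 + 4·4 + 12)/6 = 30/6 = 5; σ²_G = ((12−2)/6)² = 2.778
te_H = (5 + 4·9 + 25)/6 = 66/6 = 11; σ²_H = ((25−5)/6)² = 11.111

Forward pass:
ES_A = 0; EF_A = 16
ES_B = 0; EF_B = 4
ES_C = 16; EF_C = 16+2 = 18
ES_D = 16; EF_D = 16+7 = 23
ES_E = 4; EF_E = 4+7 = 11
ES_F = max(EF_A=16, EF_B=4) = 16; EF_F = 16+14 = 30
ES_G = max(EF_B=4, EF_F=30) = 30; EF_G = 30+5 = 35
ES_H = max(EF_B=4, EF_C=18, EF_D=23, EF_E=11, EF_G=35) = 35; EF_H = 35+11 = 46
Expected project duration μ = 46 hours. Critical path: A → F → G → H.

Variance along critical path = 9.000 + 4.000 + 2.778 + 11.111 = 26.889; σ = 5.185 hours.
D = μ + z·σ = 46 + 1.645·5.185 = 54.5 hours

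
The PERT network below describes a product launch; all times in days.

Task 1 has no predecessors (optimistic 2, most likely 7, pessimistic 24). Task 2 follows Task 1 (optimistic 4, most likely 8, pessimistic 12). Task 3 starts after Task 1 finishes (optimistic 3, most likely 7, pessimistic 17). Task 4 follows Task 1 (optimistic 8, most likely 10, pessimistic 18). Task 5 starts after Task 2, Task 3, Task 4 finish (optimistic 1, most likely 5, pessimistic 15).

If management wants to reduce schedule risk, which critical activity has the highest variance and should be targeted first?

te_Task 1 = (2 + 4·7 + 24)/6 = 54/6 = 9; σ²_Task 1 = ((24−2)/6)² = 13.444
te_Task 2 = (4 + 4·8 + 12)/6 = 48/6 = 8; σ²_Task 2 = ((12−4)/6)² = 1.778
te_Task 3 = (3 + 4·7 + 17)/6 = 48/6 = 8; σ²_Task 3 = ((17−3)/6)² = 5.444
te_Task 4 = (8 + 4·10 + 18)/6 = 66/6 = 11; σ²_Task 4 = ((18−8)/6)² = 2.778
te_Task 5 = (1 + 4·5 + 15)/6 = 36/6 = 6; σ²_Task 5 = ((15−1)/6)² = 5.444

Forward pass:
ES_Task 1 = 0; EF_Task 1 = 9
ES_Task 2 = 9; EF_Task 2 = 9+8 = 17
ES_Task 3 = 9; EF_Task 3 = 9+8 = 17
ES_Task 4 = 9; EF_Task 4 = 9+11 = 20
ES_Task 5 = max(EF_Task 2=17, EF_Task 3=17, EF_Task 4=20) = 20; EF_Task 5 = 20+6 = 26
Expected project duration μ = 26 days. Critical path: Task 1 → Task 4 → Task 5.

Variances on critical path: σ²_Task 1=13.444, σ²_Task 4=2.778, σ²_Task 5=5.444.
Largest is σ²_Task 1 = 13.444.

Task 1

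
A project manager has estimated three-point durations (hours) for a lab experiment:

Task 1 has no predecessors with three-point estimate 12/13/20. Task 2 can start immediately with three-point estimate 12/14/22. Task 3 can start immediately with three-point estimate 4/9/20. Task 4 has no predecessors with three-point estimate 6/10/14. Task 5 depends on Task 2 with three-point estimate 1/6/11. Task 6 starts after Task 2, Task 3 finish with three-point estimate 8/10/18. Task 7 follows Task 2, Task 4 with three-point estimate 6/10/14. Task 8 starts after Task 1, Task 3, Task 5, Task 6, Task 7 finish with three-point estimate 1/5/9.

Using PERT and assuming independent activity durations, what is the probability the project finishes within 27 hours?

0.070

te_Task 1 = (12 + 4·13 + 20)/6 = 84/6 = 14; σ²_Task 1 = ((20−12)/6)² = 1.778
te_Task 2 = (12 + 4·14 + 22)/6 = 90/6 = 15; σ²_Task 2 = ((22−12)/6)² = 2.778
te_Task 3 = (4 + 4·9 + 20)/6 = 60/6 = 10; σ²_Task 3 = ((20−4)/6)² = 7.111
te_Task 4 = (6 + 4·10 + 14)/6 = 60/6 = 10; σ²_Task 4 = ((14−6)/6)² = 1.778
te_Task 5 = (1 + 4·6 + 11)/6 = 36/6 = 6; σ²_Task 5 = ((11−1)/6)² = 2.778
te_Task 6 = (8 + 4·10 + 18)/6 = 66/6 = 11; σ²_Task 6 = ((18−8)/6)² = 2.778
te_Task 7 = (6 + 4·10 + 14)/6 = 60/6 = 10; σ²_Task 7 = ((14−6)/6)² = 1.778
te_Task 8 = (1 + 4·5 + 9)/6 = 30/6 = 5; σ²_Task 8 = ((9−1)/6)² = 1.778

Forward pass:
ES_Task 1 = 0; EF_Task 1 = 14
ES_Task 2 = 0; EF_Task 2 = 15
ES_Task 3 = 0; EF_Task 3 = 10
ES_Task 4 = 0; EF_Task 4 = 10
ES_Task 5 = 15; EF_Task 5 = 15+6 = 21
ES_Task 6 = max(EF_Task 2=15, EF_Task 3=10) = 15; EF_Task 6 = 15+11 = 26
ES_Task 7 = max(EF_Task 2=15, EF_Task 4=10) = 15; EF_Task 7 = 15+10 = 25
ES_Task 8 = max(EF_Task 1=14, EF_Task 3=10, EF_Task 5=21, EF_Task 6=26, EF_Task 7=25) = 26; EF_Task 8 = 26+5 = 31
Expected project duration μ = 31 hours. Critical path: Task 2 → Task 6 → Task 8.

Variance along critical path = 2.778 + 2.778 + 1.778 = 7.333; σ = √7.333 = 2.708 hours.
Z = (27 − 31) / 2.708 = -1.477
P(T ≤ 27) = Φ(-1.477) ≈ 0.070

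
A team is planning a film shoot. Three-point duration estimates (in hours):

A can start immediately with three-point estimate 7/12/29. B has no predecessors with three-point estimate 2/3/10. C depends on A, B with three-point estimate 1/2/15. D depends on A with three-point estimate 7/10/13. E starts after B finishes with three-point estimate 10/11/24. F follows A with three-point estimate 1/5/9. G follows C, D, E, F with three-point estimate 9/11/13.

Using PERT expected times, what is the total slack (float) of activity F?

te_A = (7 + 4·12 + 29)/6 = 84/6 = 14
te_B = (2 + 4·3 + 10)/6 = 24/6 = 4
te_C = (1 + 4·2 + 15)/6 = 24/6 = 4
te_D = (7 + 4·10 + 13)/6 = 60/6 = 10
te_E = (10 + 4·11 + 24)/6 = 78/6 = 13
te_F = (1 + 4·5 + 9)/6 = 30/6 = 5
te_G = (9 + 4·11 + 13)/6 = 66/6 = 11

Forward pass:
ES_A = 0; EF_A = 14
ES_B = 0; EF_B = 4
ES_C = max(EF_A=14, EF_B=4) = 14; EF_C = 14+4 = 18
ES_D = 14; EF_D = 14+10 = 24
ES_E = 4; EF_E = 4+13 = 17
ES_F = 14; EF_F = 14+5 = 19
ES_G = max(EF_C=18, EF_D=24, EF_E=17, EF_F=19) = 24; EF_G = 24+11 = 35
Expected project duration μ = 35 hours. Critical path: A → D → G.

Backward pass:
LF_G = 35; LS_G = 35−11 = 24
LF_F = LS_G = 24; LS_F = 24−5 = 19
LF_E = LS_G = 24; LS_E = 24−13 = 11
LF_D = LS_G = 24; LS_D = 24−10 = 14
LF_C = LS_G = 24; LS_C = 24−4 = 20
LF_B = min(LS_C=20, LS_E=11) = 11; LS_B = 11−4 = 7
LF_A = min(LS_C=20, LS_D=14, LS_F=19) = 14; LS_A = 14−14 = 0
Slack_F = LS_F − ES_F = 19 − 14 = 5

5 hours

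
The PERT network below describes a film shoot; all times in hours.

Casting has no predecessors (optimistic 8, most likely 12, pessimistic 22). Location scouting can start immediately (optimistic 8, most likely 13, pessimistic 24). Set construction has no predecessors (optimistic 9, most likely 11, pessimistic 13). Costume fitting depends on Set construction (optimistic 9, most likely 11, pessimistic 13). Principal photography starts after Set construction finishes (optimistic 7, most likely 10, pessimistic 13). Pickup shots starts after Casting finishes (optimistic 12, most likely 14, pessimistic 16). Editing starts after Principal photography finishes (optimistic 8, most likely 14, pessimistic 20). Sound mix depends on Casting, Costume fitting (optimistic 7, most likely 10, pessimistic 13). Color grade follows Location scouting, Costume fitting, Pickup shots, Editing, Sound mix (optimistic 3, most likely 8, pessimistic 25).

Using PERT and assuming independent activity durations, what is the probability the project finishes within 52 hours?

te_Casting = (8 + 4·12 + 22)/6 = 78/6 = 13; σ²_Casting = ((22−8)/6)² = 5.444
te_Location scouting = (8 + 4·13 + 24)/6 = 84/6 = 14; σ²_Location scouting = ((24−8)/6)² = 7.111
te_Set construction = (9 + 4·11 + 13)/6 = 66/6 = 11; σ²_Set construction = ((13−9)/6)² = 0.444
te_Costume fitting = (9 + 4·11 + 13)/6 = 66/6 = 11; σ²_Costume fitting = ((13−9)/6)² = 0.444
te_Principal photography = (7 + 4·10 + 13)/6 = 60/6 = 10; σ²_Principal photography = ((13−7)/6)² = 1.000
te_Pickup shots = (12 + 4·14 + 16)/6 = 84/6 = 14; σ²_Pickup shots = ((16−12)/6)² = 0.444
te_Editing = (8 + 4·14 + 20)/6 = 84/6 = 14; σ²_Editing = ((20−8)/6)² = 4.000
te_Sound mix = (7 + 4·10 + 13)/6 = 60/6 = 10; σ²_Sound mix = ((13−7)/6)² = 1.000
te_Color grade = (3 + 4·8 + 25)/6 = 60/6 = 10; σ²_Color grade = ((25−3)/6)² = 13.444

Forward pass:
ES_Casting = 0; EF_Casting = 13
ES_Location scouting = 0; EF_Location scouting = 14
ES_Set construction = 0; EF_Set construction = 11
ES_Costume fitting = 11; EF_Costume fitting = 11+11 = 22
ES_Principal photography = 11; EF_Principal photography = 11+10 = 21
ES_Pickup shots = 13; EF_Pickup shots = 13+14 = 27
ES_Editing = 21; EF_Editing = 21+14 = 35
ES_Sound mix = max(EF_Casting=13, EF_Costume fitting=22) = 22; EF_Sound mix = 22+10 = 32
ES_Color grade = max(EF_Location scouting=14, EF_Costume fitting=22, EF_Pickup shots=27, EF_Editing=35, EF_Sound mix=32) = 35; EF_Color grade = 35+10 = 45
Expected project duration μ = 45 hours. Critical path: Set construction → Principal photography → Editing → Color grade.

Variance along critical path = 0.444 + 1.000 + 4.000 + 13.444 = 18.889; σ = √18.889 = 4.346 hours.
Z = (52 − 45) / 4.346 = 1.611
P(T ≤ 52) = Φ(1.611) ≈ 0.946

0.946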